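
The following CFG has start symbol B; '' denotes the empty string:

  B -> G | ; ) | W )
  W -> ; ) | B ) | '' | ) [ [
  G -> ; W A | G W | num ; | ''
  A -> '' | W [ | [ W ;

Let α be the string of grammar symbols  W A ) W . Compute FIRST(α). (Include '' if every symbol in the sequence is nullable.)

{ ), ;, [, num }

Add FIRST(W)\{''} = { ), ;, num }; W is nullable, continue.
Add FIRST(A)\{''} = { ), ;, [, num }; A is nullable, continue.
) is a terminal; add {)} and stop.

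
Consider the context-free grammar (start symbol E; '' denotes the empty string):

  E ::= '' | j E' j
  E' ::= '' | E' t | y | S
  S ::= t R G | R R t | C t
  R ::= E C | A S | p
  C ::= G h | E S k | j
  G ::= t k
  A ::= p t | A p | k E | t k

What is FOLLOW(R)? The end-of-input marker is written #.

{ j, k, p, t }

In S ::= t R G: add FIRST(G) = { t }.
In S ::= R R t: add FIRST(R t) = { j, k, p, t }.
In S ::= R R t: add FIRST(t) = { t }.
Union: FOLLOW(R) = { j, k, p, t }.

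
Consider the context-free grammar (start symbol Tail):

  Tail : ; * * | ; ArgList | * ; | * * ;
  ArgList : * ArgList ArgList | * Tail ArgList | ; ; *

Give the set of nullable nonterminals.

No nonterminal has an empty production or an RHS whose symbols are all nullable.

{ } (none)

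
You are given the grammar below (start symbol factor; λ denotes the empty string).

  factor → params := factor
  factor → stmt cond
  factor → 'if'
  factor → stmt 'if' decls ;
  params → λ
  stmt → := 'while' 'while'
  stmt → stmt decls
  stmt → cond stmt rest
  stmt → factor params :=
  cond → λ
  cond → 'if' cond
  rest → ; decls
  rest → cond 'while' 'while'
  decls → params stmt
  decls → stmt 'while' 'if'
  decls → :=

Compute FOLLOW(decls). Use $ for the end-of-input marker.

In factor → stmt 'if' decls ;: add FIRST(;) = { ; }.
In stmt → stmt decls: decls is at the end, add FOLLOW(stmt) = { $, 'if', 'while', :=, ; }.
In rest → ; decls: decls is at the end, add FOLLOW(rest) = { $, 'if', 'while', :=, ; }.
Union: FOLLOW(decls) = { $, 'if', 'while', :=, ; }.

{ $, 'if', 'while', :=, ; }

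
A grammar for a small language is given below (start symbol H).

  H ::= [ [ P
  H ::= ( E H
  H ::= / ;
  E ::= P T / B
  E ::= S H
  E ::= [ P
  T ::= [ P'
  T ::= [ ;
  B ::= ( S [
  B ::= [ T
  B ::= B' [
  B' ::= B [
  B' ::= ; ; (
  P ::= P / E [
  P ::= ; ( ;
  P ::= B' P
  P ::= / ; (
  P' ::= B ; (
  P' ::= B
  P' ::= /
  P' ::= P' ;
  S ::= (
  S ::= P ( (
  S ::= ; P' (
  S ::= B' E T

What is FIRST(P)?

{ (, /, ;, [ }

From P ::= P / E [: add FIRST(P) = { (, /, ;, [ }.
P ::= ; ( ; contributes {;}.
From P ::= B' P: add FIRST(B') = { (, ;, [ }.
P ::= / ; ( contributes {/}.
Union: FIRST(P) = { (, /, ;, [ }.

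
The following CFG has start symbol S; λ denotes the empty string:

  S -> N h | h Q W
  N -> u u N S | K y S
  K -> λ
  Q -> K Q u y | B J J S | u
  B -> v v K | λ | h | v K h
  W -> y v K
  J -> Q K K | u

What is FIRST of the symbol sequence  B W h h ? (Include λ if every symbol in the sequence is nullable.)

{ h, v, y }

Add FIRST(B)\{λ} = { h, v }; B is nullable, continue.
Add FIRST(W) = { y }; W is not nullable, stop.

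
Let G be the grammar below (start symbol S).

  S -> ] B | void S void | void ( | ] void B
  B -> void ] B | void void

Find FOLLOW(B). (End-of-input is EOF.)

In S -> ] B: B is at the end, add FOLLOW(S) = { EOF, void }.
In S -> ] void B: B is at the end, add FOLLOW(S) = { EOF, void }.
In B -> void ] B: B is at the end, add FOLLOW(B) = { EOF, void }.
Union: FOLLOW(B) = { EOF, void }.

{ EOF, void }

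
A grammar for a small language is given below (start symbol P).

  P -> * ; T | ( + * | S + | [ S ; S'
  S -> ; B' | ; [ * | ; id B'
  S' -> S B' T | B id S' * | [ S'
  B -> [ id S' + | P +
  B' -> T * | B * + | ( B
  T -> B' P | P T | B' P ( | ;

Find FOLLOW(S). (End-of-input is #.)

In P -> S +: add FIRST(+) = { + }.
In P -> [ S ; S': add FIRST(; S') = { ; }.
In S' -> S B' T: add FIRST(B' T) = { (, *, ;, [ }.
Union: FOLLOW(S) = { (, *, +, ;, [ }.

{ (, *, +, ;, [ }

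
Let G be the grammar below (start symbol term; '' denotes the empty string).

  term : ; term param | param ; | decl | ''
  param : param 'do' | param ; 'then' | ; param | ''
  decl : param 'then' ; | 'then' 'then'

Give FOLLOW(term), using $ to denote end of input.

term is the start symbol, so $ ∈ FOLLOW(term).
In term : ; term param: add FIRST(param)\{''} = { 'do', ; }.
  Since param is nullable, also add FOLLOW(term) = { $, 'do', ; }.
Union: FOLLOW(term) = { $, 'do', ; }.

{ $, 'do', ; }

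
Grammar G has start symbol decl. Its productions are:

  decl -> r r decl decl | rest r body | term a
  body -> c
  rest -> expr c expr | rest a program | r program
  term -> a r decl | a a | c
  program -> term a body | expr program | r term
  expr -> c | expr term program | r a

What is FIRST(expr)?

expr -> c contributes {c}.
From expr -> expr term program: add FIRST(expr) = { c, r }.
expr -> r a contributes {r}.
Union: FIRST(expr) = { c, r }.

{ c, r }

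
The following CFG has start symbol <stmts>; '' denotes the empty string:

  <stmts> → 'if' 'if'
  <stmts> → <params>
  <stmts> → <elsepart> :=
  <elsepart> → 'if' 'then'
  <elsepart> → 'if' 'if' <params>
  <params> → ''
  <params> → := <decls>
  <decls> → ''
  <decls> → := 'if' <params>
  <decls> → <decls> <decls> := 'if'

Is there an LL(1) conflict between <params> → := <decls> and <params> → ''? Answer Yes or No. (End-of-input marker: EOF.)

FIRST(:= <decls>) = { := } and FIRST('') = { '' }.
The second alternative is nullable and FOLLOW(<params>) = { EOF, := } shares := with FIRST of the first — conflict.

Yes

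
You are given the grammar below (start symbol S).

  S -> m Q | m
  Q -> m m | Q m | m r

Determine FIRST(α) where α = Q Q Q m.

{ m }

Add FIRST(Q) = { m }; Q is not nullable, stop.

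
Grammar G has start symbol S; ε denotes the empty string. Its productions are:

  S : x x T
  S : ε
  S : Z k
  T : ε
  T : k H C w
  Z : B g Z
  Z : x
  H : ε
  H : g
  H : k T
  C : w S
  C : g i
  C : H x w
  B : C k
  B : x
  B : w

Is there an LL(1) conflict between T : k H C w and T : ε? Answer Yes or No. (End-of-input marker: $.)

FIRST(k H C w) = { k } and FIRST(ε) = { ε }.
The second alternative is nullable and FOLLOW(T) = { $, g, k, w, x } shares k with FIRST of the first — conflict.

Yes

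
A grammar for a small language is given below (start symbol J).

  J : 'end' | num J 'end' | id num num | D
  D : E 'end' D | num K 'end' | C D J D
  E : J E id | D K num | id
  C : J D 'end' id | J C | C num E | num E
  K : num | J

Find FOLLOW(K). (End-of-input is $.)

{ 'end', num }

In D : num K 'end': add FIRST('end') = { 'end' }.
In E : D K num: add FIRST(num) = { num }.
Union: FOLLOW(K) = { 'end', num }.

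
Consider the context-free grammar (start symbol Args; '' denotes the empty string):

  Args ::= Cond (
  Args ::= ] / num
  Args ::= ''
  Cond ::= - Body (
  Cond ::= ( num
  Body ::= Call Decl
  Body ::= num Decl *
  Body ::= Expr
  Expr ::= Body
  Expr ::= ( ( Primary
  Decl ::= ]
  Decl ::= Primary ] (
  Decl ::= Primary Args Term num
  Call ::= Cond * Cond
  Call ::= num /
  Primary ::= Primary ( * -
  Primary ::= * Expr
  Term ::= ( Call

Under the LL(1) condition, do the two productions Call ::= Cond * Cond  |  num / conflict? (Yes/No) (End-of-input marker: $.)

No

FIRST(Cond * Cond) = { (, - } and FIRST(num /) = { num }.
The FIRST sets are disjoint and neither alternative is nullable — no conflict.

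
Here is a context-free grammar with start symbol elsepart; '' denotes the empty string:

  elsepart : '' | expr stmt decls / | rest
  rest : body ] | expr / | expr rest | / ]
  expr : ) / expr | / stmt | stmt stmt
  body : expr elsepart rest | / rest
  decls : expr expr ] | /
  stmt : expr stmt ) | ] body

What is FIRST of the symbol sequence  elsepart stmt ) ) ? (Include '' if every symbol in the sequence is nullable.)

Add FIRST(elsepart)\{''} = { ), /, ] }; elsepart is nullable, continue.
Add FIRST(stmt) = { ), /, ] }; stmt is not nullable, stop.

{ ), /, ] }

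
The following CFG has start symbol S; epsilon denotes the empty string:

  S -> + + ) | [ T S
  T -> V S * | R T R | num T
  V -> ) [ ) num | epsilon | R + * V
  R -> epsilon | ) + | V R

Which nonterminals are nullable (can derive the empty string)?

Directly nullable (have an epsilon-production): V, R.
No other nonterminal has a production whose RHS symbols are all nullable.

{ R, V }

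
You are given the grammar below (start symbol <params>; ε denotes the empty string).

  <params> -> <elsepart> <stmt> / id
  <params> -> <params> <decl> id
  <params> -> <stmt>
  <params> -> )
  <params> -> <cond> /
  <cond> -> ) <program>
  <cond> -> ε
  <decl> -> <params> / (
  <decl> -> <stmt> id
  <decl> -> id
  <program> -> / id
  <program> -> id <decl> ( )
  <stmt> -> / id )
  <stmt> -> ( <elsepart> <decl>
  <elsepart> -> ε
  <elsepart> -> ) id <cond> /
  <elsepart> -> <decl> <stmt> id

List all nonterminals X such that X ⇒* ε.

{ <cond>, <elsepart> }

Directly nullable (have an ε-production): <cond>, <elsepart>.
No other nonterminal has a production whose RHS symbols are all nullable.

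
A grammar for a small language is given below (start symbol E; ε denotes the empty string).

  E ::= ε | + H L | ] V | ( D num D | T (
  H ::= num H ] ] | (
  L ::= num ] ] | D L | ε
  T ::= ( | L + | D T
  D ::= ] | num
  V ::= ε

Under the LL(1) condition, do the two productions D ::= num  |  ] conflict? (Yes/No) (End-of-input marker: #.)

No

FIRST(num) = { num } and FIRST(]) = { ] }.
The FIRST sets are disjoint and neither alternative is nullable — no conflict.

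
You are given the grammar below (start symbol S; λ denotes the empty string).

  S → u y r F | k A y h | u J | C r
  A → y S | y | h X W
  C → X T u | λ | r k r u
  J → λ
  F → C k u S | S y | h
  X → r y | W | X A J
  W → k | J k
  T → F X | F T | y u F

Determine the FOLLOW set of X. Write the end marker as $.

In A → h X W: add FIRST(W) = { k }.
In C → X T u: add FIRST(T u) = { h, k, r, u, y }.
In X → X A J: add FIRST(A J) = { h, y }.
In T → F X: X is at the end, add FOLLOW(T) = { u }.
Union: FOLLOW(X) = { h, k, r, u, y }.

{ h, k, r, u, y }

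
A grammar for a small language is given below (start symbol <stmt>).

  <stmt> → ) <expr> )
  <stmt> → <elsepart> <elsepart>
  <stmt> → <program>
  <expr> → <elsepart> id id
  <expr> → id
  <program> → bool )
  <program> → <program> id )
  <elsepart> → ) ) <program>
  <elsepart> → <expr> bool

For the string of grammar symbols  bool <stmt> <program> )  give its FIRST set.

bool is a terminal; add {bool} and stop.

{ bool }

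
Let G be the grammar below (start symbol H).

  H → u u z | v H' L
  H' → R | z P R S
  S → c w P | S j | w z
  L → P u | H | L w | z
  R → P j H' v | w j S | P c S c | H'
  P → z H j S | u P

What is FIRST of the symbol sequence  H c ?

Add FIRST(H) = { u, v }; H is not nullable, stop.

{ u, v }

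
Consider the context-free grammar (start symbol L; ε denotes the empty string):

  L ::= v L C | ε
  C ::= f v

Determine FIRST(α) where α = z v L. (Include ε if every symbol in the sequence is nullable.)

{ z }

z is a terminal; add {z} and stop.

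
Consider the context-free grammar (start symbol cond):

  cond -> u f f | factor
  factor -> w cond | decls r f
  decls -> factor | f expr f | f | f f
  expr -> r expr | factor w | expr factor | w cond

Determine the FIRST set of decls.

From decls -> factor: add FIRST(factor) = { f, w }.
decls -> f expr f contributes {f}.
decls -> f contributes {f}.
decls -> f f contributes {f}.
Union: FIRST(decls) = { f, w }.

{ f, w }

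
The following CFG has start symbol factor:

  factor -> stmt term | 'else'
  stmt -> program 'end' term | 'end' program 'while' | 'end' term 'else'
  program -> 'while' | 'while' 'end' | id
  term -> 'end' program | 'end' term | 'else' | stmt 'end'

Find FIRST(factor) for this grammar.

{ 'else', 'end', 'while', id }

From factor -> stmt term: add FIRST(stmt) = { 'end', 'while', id }.
factor -> 'else' contributes {'else'}.
Union: FIRST(factor) = { 'else', 'end', 'while', id }.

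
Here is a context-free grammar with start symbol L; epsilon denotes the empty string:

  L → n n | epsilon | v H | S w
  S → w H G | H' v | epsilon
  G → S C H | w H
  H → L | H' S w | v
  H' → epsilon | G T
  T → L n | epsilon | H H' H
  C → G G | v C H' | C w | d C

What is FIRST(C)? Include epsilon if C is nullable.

{ d, v, w }

From C → G G: add FIRST(G) = { d, v, w }.
C → v C H' contributes {v}.
From C → C w: add FIRST(C) = { d, v, w }.
C → d C contributes {d}.
Union: FIRST(C) = { d, v, w }.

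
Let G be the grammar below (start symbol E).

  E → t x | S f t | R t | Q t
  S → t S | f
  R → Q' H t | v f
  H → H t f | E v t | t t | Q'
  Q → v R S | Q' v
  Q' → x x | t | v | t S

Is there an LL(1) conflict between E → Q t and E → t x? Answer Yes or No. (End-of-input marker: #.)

Yes

FIRST(Q t) = { t, v, x } and FIRST(t x) = { t }.
Both contain t, so the two alternatives are not disjoint — LL(1) conflict.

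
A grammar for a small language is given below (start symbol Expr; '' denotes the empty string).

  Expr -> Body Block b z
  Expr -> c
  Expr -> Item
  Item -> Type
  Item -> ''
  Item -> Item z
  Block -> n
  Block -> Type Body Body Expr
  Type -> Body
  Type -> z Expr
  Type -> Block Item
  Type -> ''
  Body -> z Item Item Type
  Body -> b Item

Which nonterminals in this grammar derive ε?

Directly nullable (have an ''-production): Item, Type.
Expr -> Item with every symbol nullable, so Expr is nullable.
No other nonterminal has a production whose RHS symbols are all nullable.

{ Expr, Item, Type }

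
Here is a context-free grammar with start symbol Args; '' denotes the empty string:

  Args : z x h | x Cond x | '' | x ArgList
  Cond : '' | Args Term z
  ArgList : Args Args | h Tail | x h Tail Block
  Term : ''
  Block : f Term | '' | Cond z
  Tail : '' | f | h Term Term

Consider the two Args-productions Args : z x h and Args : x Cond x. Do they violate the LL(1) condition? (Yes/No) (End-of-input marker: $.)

No

FIRST(z x h) = { z } and FIRST(x Cond x) = { x }.
The FIRST sets are disjoint and neither alternative is nullable — no conflict.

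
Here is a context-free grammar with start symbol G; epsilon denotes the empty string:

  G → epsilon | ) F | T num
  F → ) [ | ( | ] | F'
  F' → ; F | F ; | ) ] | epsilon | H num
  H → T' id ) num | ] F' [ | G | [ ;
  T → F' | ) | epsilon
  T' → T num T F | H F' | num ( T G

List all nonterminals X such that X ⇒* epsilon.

Directly nullable (have an epsilon-production): G, F', T.
T' → H F' with every symbol nullable, so T' is nullable.
H → G with every symbol nullable, so H is nullable.
F → F' with every symbol nullable, so F is nullable.

{ F, F', G, H, T, T' }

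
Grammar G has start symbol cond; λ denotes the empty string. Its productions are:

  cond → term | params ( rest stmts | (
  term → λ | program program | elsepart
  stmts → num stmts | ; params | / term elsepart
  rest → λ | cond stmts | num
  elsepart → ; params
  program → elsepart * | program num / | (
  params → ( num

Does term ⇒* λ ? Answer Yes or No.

term has an λ-production, so term ⇒ λ.

Yes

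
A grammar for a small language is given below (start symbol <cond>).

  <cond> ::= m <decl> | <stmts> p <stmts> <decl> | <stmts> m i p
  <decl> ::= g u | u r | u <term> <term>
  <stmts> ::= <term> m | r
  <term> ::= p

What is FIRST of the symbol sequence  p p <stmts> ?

{ p }

p is a terminal; add {p} and stop.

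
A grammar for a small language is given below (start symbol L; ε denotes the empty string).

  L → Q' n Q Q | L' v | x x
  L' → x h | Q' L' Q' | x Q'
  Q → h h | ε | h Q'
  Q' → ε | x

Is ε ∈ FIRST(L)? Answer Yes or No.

Nullable nonterminals: Q, Q'.
No production of L has an RHS whose symbols are all nullable, so L is not nullable.

No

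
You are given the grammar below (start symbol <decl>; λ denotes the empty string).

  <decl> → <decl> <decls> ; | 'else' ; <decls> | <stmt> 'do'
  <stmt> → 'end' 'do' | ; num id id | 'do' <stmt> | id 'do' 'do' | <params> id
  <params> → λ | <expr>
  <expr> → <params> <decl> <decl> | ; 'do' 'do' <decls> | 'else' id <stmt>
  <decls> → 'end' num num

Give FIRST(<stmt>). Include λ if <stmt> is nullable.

{ 'do', 'else', 'end', ;, id }

<stmt> → 'end' 'do' contributes {'end'}.
<stmt> → ; num id id contributes {;}.
<stmt> → 'do' <stmt> contributes {'do'}.
<stmt> → id 'do' 'do' contributes {id}.
From <stmt> → <params> id: <params> nullable, take FIRST(<params>) ∪ {id} = { 'do', 'else', 'end', ;, id }.
Union: FIRST(<stmt>) = { 'do', 'else', 'end', ;, id }.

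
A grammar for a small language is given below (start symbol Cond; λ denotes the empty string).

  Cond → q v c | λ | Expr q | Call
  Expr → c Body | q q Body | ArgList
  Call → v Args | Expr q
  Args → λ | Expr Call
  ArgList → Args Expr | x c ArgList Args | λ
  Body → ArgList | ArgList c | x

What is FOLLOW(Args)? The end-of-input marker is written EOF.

{ EOF, c, q, v, x }

In Call → v Args: Args is at the end, add FOLLOW(Call) = { EOF, c, q, v, x }.
In ArgList → Args Expr: add FIRST(Expr)\{λ} = { c, q, v, x }.
  Since Expr is nullable, also add FOLLOW(ArgList) = { c, q, v, x }.
In ArgList → x c ArgList Args: Args is at the end, add FOLLOW(ArgList) = { c, q, v, x }.
Union: FOLLOW(Args) = { EOF, c, q, v, x }.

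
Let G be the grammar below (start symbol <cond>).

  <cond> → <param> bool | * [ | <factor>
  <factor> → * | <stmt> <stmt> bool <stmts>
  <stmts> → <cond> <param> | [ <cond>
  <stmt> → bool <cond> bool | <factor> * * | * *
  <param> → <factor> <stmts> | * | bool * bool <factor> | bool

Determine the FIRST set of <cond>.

{ *, bool }

From <cond> → <param> bool: add FIRST(<param>) = { *, bool }.
<cond> → * [ contributes {*}.
From <cond> → <factor>: add FIRST(<factor>) = { *, bool }.
Union: FIRST(<cond>) = { *, bool }.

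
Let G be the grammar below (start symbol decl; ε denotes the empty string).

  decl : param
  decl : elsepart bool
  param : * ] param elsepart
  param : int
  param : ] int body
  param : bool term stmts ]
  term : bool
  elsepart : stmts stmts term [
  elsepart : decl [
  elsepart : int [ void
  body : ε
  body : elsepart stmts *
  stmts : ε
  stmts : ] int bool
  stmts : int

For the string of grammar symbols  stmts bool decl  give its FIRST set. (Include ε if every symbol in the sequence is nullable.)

{ ], bool, int }

Add FIRST(stmts)\{ε} = { ], int }; stmts is nullable, continue.
bool is a terminal; add {bool} and stop.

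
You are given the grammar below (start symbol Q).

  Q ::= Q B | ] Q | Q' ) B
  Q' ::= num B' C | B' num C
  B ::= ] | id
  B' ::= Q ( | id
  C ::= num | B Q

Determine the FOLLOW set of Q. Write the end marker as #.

Q is the start symbol, so # ∈ FOLLOW(Q).
In Q ::= Q B: add FIRST(B) = { ], id }.
In Q ::= ] Q: Q is at the end, add FOLLOW(Q) = { #, (, ), ], id }.
In B' ::= Q (: add FIRST(() = { ( }.
In C ::= B Q: Q is at the end, add FOLLOW(C) = { ) }.
Union: FOLLOW(Q) = { #, (, ), ], id }.

{ #, (, ), ], id }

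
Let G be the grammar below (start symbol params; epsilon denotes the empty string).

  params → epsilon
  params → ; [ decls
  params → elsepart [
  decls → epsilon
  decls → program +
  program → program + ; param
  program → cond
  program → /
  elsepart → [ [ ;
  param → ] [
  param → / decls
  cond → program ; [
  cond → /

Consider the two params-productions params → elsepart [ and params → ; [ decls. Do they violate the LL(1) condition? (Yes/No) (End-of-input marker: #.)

No

FIRST(elsepart [) = { [ } and FIRST(; [ decls) = { ; }.
The FIRST sets are disjoint and neither alternative is nullable — no conflict.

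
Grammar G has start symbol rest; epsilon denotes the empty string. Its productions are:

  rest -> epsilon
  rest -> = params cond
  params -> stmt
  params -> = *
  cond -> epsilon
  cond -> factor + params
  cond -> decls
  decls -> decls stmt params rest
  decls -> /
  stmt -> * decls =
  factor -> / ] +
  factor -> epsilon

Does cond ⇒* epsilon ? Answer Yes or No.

cond has an epsilon-production, so cond ⇒ epsilon.

Yes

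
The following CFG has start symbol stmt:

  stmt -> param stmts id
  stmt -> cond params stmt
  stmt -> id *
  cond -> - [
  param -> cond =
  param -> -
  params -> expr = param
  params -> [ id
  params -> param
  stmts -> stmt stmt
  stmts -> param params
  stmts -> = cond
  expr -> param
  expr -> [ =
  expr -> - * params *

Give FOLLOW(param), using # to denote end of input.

{ *, -, =, [, id }

In stmt -> param stmts id: add FIRST(stmts id) = { -, =, id }.
In params -> expr = param: param is at the end, add FOLLOW(params) = { *, -, id }.
In params -> param: param is at the end, add FOLLOW(params) = { *, -, id }.
In stmts -> param params: add FIRST(params) = { -, [ }.
In expr -> param: param is at the end, add FOLLOW(expr) = { = }.
Union: FOLLOW(param) = { *, -, =, [, id }.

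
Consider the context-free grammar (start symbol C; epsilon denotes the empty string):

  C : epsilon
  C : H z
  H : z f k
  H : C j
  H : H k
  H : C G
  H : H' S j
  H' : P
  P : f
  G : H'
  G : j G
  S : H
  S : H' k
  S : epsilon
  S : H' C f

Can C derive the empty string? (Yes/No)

C has an epsilon-production, so C ⇒ epsilon.

Yes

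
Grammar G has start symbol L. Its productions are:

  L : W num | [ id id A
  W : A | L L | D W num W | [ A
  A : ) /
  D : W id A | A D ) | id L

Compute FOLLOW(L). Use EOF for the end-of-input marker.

L is the start symbol, so EOF ∈ FOLLOW(L).
In W : L L: add FIRST(L) = { ), [, id }.
In W : L L: L is at the end, add FOLLOW(W) = { id, num }.
In D : id L: L is at the end, add FOLLOW(D) = { ), [, id }.
Union: FOLLOW(L) = { EOF, ), [, id, num }.

{ EOF, ), [, id, num }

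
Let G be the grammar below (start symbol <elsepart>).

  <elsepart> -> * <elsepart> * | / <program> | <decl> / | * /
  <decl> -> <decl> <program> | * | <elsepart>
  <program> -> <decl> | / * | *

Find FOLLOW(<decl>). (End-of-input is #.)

In <elsepart> -> <decl> /: add FIRST(/) = { / }.
In <decl> -> <decl> <program>: add FIRST(<program>) = { *, / }.
In <program> -> <decl>: <decl> is at the end, add FOLLOW(<program>) = { #, *, / }.
Union: FOLLOW(<decl>) = { #, *, / }.

{ #, *, / }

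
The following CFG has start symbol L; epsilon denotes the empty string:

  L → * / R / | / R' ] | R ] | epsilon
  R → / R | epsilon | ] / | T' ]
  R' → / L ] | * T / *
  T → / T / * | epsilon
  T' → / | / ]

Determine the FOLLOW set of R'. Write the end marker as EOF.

{ ] }

In L → / R' ]: add FIRST(]) = { ] }.
Union: FOLLOW(R') = { ] }.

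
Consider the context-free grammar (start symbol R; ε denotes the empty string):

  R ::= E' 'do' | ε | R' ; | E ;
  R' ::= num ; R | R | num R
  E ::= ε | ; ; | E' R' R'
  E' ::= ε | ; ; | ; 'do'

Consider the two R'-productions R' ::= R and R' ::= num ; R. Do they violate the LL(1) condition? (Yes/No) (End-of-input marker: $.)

FIRST(R) = { 'do', ;, num, ε } and FIRST(num ; R) = { num }.
Both contain num, so the two alternatives are not disjoint — LL(1) conflict.

Yes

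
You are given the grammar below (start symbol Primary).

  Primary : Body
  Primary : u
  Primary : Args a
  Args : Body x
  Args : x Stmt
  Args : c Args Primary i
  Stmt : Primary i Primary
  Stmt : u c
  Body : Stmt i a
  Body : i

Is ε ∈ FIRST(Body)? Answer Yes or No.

No nonterminal in this grammar is nullable.
No production of Body has an RHS whose symbols are all nullable, so Body is not nullable.

No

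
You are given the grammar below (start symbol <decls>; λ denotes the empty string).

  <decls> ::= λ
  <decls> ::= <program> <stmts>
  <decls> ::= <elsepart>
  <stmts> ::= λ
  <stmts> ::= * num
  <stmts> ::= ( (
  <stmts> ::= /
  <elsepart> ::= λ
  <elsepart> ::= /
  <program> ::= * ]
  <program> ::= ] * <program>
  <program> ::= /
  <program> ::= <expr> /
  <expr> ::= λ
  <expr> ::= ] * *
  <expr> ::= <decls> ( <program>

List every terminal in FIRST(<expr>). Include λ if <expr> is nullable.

<expr> ::= λ contributes λ.
<expr> ::= ] * * contributes {]}.
From <expr> ::= <decls> ( <program>: <decls> nullable, take FIRST(<decls>) ∪ {(} = { (, *, /, ] }.
Union: FIRST(<expr>) = { (, *, /, ], λ }.

{ (, *, /, ], λ }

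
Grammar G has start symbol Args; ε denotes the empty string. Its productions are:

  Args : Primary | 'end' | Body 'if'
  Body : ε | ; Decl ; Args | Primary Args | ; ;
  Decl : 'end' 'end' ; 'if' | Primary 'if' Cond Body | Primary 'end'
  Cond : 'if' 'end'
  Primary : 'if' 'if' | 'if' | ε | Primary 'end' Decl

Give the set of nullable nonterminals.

{ Args, Body, Primary }

Directly nullable (have an ε-production): Body, Primary.
Args : Primary with every symbol nullable, so Args is nullable.
No other nonterminal has a production whose RHS symbols are all nullable.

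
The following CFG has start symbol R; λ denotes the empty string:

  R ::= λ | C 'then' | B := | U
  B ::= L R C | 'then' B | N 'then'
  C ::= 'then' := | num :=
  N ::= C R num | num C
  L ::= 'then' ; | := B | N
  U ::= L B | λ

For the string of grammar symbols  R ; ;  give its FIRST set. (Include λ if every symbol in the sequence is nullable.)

{ 'then', :=, ;, num }

Add FIRST(R)\{λ} = { 'then', :=, num }; R is nullable, continue.
; is a terminal; add {;} and stop.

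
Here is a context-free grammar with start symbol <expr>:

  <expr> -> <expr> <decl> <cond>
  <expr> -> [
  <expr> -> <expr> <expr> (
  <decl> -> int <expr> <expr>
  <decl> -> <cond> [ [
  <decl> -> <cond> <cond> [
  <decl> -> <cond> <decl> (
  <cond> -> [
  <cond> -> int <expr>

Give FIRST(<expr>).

{ [ }

From <expr> -> <expr> <decl> <cond>: add FIRST(<expr>) = { [ }.
<expr> -> [ contributes {[}.
From <expr> -> <expr> <expr> (: add FIRST(<expr>) = { [ }.
Union: FIRST(<expr>) = { [ }.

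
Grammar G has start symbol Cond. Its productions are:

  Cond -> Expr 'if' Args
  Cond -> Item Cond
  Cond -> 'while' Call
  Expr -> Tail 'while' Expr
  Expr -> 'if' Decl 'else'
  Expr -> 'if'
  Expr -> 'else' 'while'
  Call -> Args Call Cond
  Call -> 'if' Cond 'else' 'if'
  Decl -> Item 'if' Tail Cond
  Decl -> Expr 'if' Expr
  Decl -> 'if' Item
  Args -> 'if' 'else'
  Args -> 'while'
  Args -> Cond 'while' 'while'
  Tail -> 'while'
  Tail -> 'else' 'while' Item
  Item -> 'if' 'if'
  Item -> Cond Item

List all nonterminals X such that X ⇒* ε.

{ } (none)

No nonterminal has an empty production or an RHS whose symbols are all nullable.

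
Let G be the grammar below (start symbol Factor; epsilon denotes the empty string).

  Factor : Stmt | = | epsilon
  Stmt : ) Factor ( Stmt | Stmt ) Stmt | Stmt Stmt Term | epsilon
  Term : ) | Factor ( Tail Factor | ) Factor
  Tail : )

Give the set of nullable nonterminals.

{ Factor, Stmt }

Directly nullable (have an epsilon-production): Factor, Stmt.
No other nonterminal has a production whose RHS symbols are all nullable.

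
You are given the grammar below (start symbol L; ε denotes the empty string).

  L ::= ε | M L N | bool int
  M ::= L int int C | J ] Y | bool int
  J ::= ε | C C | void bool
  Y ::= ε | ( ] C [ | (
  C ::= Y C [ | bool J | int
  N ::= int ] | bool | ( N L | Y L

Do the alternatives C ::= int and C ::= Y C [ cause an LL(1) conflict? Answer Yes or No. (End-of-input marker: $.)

Yes

FIRST(int) = { int } and FIRST(Y C [) = { (, bool, int }.
Both contain int, so the two alternatives are not disjoint — LL(1) conflict.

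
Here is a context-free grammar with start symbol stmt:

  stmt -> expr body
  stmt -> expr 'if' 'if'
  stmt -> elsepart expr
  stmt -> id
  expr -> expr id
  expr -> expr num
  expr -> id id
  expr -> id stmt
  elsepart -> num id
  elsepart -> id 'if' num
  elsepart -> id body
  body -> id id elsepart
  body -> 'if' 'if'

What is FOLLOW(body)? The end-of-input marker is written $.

In stmt -> expr body: body is at the end, add FOLLOW(stmt) = { $, 'if', id, num }.
In elsepart -> id body: body is at the end, add FOLLOW(elsepart) = { $, 'if', id, num }.
Union: FOLLOW(body) = { $, 'if', id, num }.

{ $, 'if', id, num }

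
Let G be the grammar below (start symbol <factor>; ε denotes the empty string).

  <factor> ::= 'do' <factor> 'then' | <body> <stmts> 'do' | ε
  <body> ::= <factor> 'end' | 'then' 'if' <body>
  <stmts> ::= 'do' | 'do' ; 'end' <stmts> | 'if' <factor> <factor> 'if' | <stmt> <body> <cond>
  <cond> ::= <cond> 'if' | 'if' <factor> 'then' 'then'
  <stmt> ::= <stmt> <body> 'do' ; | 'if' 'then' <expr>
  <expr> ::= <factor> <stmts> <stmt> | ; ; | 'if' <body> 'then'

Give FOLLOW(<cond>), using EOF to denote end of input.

In <stmts> ::= <stmt> <body> <cond>: <cond> is at the end, add FOLLOW(<stmts>) = { 'do', 'if' }.
In <cond> ::= <cond> 'if': add FIRST('if') = { 'if' }.
Union: FOLLOW(<cond>) = { 'do', 'if' }.

{ 'do', 'if' }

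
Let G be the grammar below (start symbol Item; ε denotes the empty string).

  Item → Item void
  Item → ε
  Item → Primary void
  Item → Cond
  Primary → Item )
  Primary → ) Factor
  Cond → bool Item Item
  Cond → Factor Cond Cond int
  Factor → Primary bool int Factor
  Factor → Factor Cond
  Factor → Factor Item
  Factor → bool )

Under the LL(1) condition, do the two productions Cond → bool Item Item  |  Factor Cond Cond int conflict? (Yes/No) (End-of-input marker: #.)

FIRST(bool Item Item) = { bool } and FIRST(Factor Cond Cond int) = { ), bool, void }.
Both contain bool, so the two alternatives are not disjoint — LL(1) conflict.

Yes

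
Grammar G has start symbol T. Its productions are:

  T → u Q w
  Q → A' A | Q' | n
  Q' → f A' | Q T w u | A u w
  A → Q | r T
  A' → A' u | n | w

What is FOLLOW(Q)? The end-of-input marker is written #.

In T → u Q w: add FIRST(w) = { w }.
In Q' → Q T w u: add FIRST(T w u) = { u }.
In A → Q: Q is at the end, add FOLLOW(A) = { u, w }.
Union: FOLLOW(Q) = { u, w }.

{ u, w }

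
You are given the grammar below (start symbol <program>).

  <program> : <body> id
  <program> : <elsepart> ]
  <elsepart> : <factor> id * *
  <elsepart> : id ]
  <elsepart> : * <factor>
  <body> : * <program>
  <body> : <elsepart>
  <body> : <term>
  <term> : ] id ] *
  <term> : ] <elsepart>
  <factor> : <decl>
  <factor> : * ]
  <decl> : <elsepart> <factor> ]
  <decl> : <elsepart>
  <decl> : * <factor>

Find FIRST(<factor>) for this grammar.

{ *, id }

From <factor> : <decl>: add FIRST(<decl>) = { *, id }.
<factor> : * ] contributes {*}.
Union: FIRST(<factor>) = { *, id }.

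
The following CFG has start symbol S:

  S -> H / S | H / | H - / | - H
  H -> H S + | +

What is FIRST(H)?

{ + }

From H -> H S +: add FIRST(H) = { + }.
H -> + contributes {+}.
Union: FIRST(H) = { + }.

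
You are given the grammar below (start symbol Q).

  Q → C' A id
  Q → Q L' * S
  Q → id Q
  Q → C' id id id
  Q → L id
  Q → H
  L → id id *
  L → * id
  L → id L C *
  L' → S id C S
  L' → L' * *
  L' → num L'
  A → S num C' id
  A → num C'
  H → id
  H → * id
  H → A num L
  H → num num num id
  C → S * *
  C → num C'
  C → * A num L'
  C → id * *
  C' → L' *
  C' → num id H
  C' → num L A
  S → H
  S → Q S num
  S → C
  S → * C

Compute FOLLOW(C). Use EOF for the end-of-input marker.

{ EOF, *, id, num }

In L → id L C *: add FIRST(*) = { * }.
In L' → S id C S: add FIRST(S) = { *, id, num }.
In S → C: C is at the end, add FOLLOW(S) = { EOF, *, id, num }.
In S → * C: C is at the end, add FOLLOW(S) = { EOF, *, id, num }.
Union: FOLLOW(C) = { EOF, *, id, num }.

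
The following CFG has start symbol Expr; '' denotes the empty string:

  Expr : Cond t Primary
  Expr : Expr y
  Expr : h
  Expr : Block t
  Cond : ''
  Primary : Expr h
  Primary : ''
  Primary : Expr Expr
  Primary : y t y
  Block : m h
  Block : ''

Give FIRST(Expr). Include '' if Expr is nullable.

{ h, m, t }

From Expr : Cond t Primary: Cond nullable, take FIRST(Cond) ∪ {t} = { t }.
From Expr : Expr y: add FIRST(Expr) = { h, m, t }.
Expr : h contributes {h}.
From Expr : Block t: Block nullable, take FIRST(Block) ∪ {t} = { m, t }.
Union: FIRST(Expr) = { h, m, t }.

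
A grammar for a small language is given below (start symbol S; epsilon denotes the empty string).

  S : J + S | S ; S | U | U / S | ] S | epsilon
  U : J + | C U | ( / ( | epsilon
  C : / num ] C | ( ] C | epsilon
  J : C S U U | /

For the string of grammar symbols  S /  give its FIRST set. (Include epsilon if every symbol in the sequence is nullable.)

Add FIRST(S)\{epsilon} = { (, +, /, ;, ] }; S is nullable, continue.
/ is a terminal; add {/} and stop.

{ (, +, /, ;, ] }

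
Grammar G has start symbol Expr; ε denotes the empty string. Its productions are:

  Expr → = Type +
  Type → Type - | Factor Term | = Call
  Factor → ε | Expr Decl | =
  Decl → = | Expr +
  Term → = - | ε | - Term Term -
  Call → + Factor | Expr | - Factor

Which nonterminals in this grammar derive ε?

Directly nullable (have an ε-production): Factor, Term.
Type → Factor Term with every symbol nullable, so Type is nullable.
No other nonterminal has a production whose RHS symbols are all nullable.

{ Factor, Term, Type }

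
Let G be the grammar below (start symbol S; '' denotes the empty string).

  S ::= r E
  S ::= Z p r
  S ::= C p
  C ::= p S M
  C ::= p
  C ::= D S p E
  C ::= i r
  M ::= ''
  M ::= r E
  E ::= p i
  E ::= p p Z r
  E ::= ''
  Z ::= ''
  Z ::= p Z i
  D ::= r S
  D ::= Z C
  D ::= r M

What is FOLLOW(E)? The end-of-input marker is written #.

In S ::= r E: E is at the end, add FOLLOW(S) = { #, i, p, r }.
In C ::= D S p E: E is at the end, add FOLLOW(C) = { i, p, r }.
In M ::= r E: E is at the end, add FOLLOW(M) = { i, p, r }.
Union: FOLLOW(E) = { #, i, p, r }.

{ #, i, p, r }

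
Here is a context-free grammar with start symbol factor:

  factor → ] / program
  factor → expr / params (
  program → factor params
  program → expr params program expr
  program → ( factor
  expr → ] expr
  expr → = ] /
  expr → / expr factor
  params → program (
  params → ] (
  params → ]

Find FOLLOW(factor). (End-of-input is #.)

factor is the start symbol, so # ∈ FOLLOW(factor).
In program → factor params: add FIRST(params) = { (, /, =, ] }.
In program → ( factor: factor is at the end, add FOLLOW(program) = { #, (, /, =, ] }.
In expr → / expr factor: factor is at the end, add FOLLOW(expr) = { #, (, /, =, ] }.
Union: FOLLOW(factor) = { #, (, /, =, ] }.

{ #, (, /, =, ] }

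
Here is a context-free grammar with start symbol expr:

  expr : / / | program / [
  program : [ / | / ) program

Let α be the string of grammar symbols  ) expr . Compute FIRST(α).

) is a terminal; add {)} and stop.

{ ) }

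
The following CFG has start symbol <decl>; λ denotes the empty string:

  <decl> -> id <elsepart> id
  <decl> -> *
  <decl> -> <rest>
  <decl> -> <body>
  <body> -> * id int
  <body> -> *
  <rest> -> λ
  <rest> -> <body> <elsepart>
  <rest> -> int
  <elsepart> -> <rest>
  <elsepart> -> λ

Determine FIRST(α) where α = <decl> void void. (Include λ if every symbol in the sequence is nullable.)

Add FIRST(<decl>)\{λ} = { *, id, int }; <decl> is nullable, continue.
void is a terminal; add {void} and stop.

{ *, id, int, void }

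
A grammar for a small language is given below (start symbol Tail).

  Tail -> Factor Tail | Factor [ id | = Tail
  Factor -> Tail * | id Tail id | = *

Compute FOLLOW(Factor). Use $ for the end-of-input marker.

{ =, [, id }

In Tail -> Factor Tail: add FIRST(Tail) = { =, id }.
In Tail -> Factor [ id: add FIRST([ id) = { [ }.
Union: FOLLOW(Factor) = { =, [, id }.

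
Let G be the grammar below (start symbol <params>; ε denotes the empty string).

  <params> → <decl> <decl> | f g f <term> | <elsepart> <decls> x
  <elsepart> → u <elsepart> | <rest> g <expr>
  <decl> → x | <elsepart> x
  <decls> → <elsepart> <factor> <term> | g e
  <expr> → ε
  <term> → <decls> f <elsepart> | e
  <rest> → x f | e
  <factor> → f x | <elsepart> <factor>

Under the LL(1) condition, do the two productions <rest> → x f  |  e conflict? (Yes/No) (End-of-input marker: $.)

No

FIRST(x f) = { x } and FIRST(e) = { e }.
The FIRST sets are disjoint and neither alternative is nullable — no conflict.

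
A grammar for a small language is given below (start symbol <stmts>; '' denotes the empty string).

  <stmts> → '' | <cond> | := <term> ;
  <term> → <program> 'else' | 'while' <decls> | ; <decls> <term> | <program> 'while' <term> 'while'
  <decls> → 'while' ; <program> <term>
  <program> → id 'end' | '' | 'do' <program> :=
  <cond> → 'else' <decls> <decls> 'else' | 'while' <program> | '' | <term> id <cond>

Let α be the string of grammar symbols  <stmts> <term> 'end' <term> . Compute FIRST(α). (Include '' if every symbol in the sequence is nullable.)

{ 'do', 'else', 'while', :=, ;, id }

Add FIRST(<stmts>)\{''} = { 'do', 'else', 'while', :=, ;, id }; <stmts> is nullable, continue.
Add FIRST(<term>) = { 'do', 'else', 'while', ;, id }; <term> is not nullable, stop.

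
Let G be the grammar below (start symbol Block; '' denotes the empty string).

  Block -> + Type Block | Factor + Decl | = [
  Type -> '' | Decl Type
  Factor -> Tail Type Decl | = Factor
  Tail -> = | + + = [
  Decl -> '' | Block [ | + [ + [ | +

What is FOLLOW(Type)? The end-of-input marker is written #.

{ +, = }

In Block -> + Type Block: add FIRST(Block) = { +, = }.
In Type -> Decl Type: Type is at the end, add FOLLOW(Type) = { +, = }.
In Factor -> Tail Type Decl: add FIRST(Decl)\{''} = { +, = }.
  Since Decl is nullable, also add FOLLOW(Factor) = { + }.
Union: FOLLOW(Type) = { +, = }.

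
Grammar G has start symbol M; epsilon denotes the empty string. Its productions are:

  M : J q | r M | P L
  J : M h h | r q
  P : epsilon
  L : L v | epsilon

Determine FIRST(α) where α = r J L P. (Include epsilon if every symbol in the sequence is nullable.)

{ r }

r is a terminal; add {r} and stop.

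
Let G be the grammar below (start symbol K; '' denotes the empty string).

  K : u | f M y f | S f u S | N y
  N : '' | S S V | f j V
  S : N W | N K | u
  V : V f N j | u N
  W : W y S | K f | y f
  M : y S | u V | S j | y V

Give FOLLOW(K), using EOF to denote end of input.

{ EOF, f, j, u, y }

K is the start symbol, so EOF ∈ FOLLOW(K).
In S : N K: K is at the end, add FOLLOW(S) = { EOF, f, j, u, y }.
In W : K f: add FIRST(f) = { f }.
Union: FOLLOW(K) = { EOF, f, j, u, y }.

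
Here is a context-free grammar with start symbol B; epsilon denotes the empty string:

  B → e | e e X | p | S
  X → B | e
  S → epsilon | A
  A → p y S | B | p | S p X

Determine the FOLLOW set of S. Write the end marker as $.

In B → S: S is at the end, add FOLLOW(B) = { $, p }.
In A → p y S: S is at the end, add FOLLOW(A) = { $, p }.
In A → S p X: add FIRST(p X) = { p }.
Union: FOLLOW(S) = { $, p }.

{ $, p }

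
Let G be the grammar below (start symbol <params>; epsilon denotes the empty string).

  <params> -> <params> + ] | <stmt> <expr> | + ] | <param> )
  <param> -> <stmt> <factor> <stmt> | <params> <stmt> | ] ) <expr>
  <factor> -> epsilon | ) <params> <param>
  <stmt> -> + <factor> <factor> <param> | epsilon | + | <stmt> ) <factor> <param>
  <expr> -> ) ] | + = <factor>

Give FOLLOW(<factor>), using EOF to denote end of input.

{ EOF, ), +, ] }

In <param> -> <stmt> <factor> <stmt>: add FIRST(<stmt>)\{epsilon} = { ), + }.
  Since <stmt> is nullable, also add FOLLOW(<param>) = { EOF, ), +, ] }.
In <stmt> -> + <factor> <factor> <param>: add FIRST(<factor> <param>)\{epsilon} = { ), +, ] }.
  Since <factor> <param> is nullable, also add FOLLOW(<stmt>) = { EOF, ), +, ] }.
In <stmt> -> + <factor> <factor> <param>: add FIRST(<param>)\{epsilon} = { ), +, ] }.
  Since <param> is nullable, also add FOLLOW(<stmt>) = { EOF, ), +, ] }.
In <stmt> -> <stmt> ) <factor> <param>: add FIRST(<param>)\{epsilon} = { ), +, ] }.
  Since <param> is nullable, also add FOLLOW(<stmt>) = { EOF, ), +, ] }.
In <expr> -> + = <factor>: <factor> is at the end, add FOLLOW(<expr>) = { EOF, ), +, ] }.
Union: FOLLOW(<factor>) = { EOF, ), +, ] }.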